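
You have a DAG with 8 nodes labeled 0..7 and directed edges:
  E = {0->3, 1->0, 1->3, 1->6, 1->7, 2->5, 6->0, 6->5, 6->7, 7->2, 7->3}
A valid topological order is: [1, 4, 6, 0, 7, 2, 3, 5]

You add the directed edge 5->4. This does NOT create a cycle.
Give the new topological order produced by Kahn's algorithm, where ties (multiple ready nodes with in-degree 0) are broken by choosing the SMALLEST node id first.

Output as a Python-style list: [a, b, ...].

Old toposort: [1, 4, 6, 0, 7, 2, 3, 5]
Added edge: 5->4
Position of 5 (7) > position of 4 (1). Must reorder: 5 must now come before 4.
Run Kahn's algorithm (break ties by smallest node id):
  initial in-degrees: [2, 0, 1, 3, 1, 2, 1, 2]
  ready (indeg=0): [1]
  pop 1: indeg[0]->1; indeg[3]->2; indeg[6]->0; indeg[7]->1 | ready=[6] | order so far=[1]
  pop 6: indeg[0]->0; indeg[5]->1; indeg[7]->0 | ready=[0, 7] | order so far=[1, 6]
  pop 0: indeg[3]->1 | ready=[7] | order so far=[1, 6, 0]
  pop 7: indeg[2]->0; indeg[3]->0 | ready=[2, 3] | order so far=[1, 6, 0, 7]
  pop 2: indeg[5]->0 | ready=[3, 5] | order so far=[1, 6, 0, 7, 2]
  pop 3: no out-edges | ready=[5] | order so far=[1, 6, 0, 7, 2, 3]
  pop 5: indeg[4]->0 | ready=[4] | order so far=[1, 6, 0, 7, 2, 3, 5]
  pop 4: no out-edges | ready=[] | order so far=[1, 6, 0, 7, 2, 3, 5, 4]
  Result: [1, 6, 0, 7, 2, 3, 5, 4]

Answer: [1, 6, 0, 7, 2, 3, 5, 4]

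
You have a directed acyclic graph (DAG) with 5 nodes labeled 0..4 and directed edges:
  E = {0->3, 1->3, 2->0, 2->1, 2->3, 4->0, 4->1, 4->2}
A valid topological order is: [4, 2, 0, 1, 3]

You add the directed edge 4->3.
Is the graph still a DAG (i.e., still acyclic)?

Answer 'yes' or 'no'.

Given toposort: [4, 2, 0, 1, 3]
Position of 4: index 0; position of 3: index 4
New edge 4->3: forward
Forward edge: respects the existing order. Still a DAG, same toposort still valid.
Still a DAG? yes

Answer: yes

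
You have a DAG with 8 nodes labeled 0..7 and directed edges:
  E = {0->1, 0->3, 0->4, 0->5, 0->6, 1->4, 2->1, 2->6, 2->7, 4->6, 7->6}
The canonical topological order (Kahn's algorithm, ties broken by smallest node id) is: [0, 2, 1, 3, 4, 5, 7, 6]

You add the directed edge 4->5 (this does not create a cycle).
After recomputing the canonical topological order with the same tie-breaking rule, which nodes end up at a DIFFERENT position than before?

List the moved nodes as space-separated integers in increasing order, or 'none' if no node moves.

Old toposort: [0, 2, 1, 3, 4, 5, 7, 6]
Added edge 4->5
Recompute Kahn (smallest-id tiebreak):
  initial in-degrees: [0, 2, 0, 1, 2, 2, 4, 1]
  ready (indeg=0): [0, 2]
  pop 0: indeg[1]->1; indeg[3]->0; indeg[4]->1; indeg[5]->1; indeg[6]->3 | ready=[2, 3] | order so far=[0]
  pop 2: indeg[1]->0; indeg[6]->2; indeg[7]->0 | ready=[1, 3, 7] | order so far=[0, 2]
  pop 1: indeg[4]->0 | ready=[3, 4, 7] | order so far=[0, 2, 1]
  pop 3: no out-edges | ready=[4, 7] | order so far=[0, 2, 1, 3]
  pop 4: indeg[5]->0; indeg[6]->1 | ready=[5, 7] | order so far=[0, 2, 1, 3, 4]
  pop 5: no out-edges | ready=[7] | order so far=[0, 2, 1, 3, 4, 5]
  pop 7: indeg[6]->0 | ready=[6] | order so far=[0, 2, 1, 3, 4, 5, 7]
  pop 6: no out-edges | ready=[] | order so far=[0, 2, 1, 3, 4, 5, 7, 6]
New canonical toposort: [0, 2, 1, 3, 4, 5, 7, 6]
Compare positions:
  Node 0: index 0 -> 0 (same)
  Node 1: index 2 -> 2 (same)
  Node 2: index 1 -> 1 (same)
  Node 3: index 3 -> 3 (same)
  Node 4: index 4 -> 4 (same)
  Node 5: index 5 -> 5 (same)
  Node 6: index 7 -> 7 (same)
  Node 7: index 6 -> 6 (same)
Nodes that changed position: none

Answer: none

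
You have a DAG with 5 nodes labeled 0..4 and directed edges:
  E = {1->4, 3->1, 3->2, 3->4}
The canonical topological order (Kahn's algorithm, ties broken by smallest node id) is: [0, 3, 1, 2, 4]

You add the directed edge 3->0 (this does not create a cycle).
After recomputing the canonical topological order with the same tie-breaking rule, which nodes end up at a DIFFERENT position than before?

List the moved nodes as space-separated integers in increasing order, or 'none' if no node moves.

Answer: 0 3

Derivation:
Old toposort: [0, 3, 1, 2, 4]
Added edge 3->0
Recompute Kahn (smallest-id tiebreak):
  initial in-degrees: [1, 1, 1, 0, 2]
  ready (indeg=0): [3]
  pop 3: indeg[0]->0; indeg[1]->0; indeg[2]->0; indeg[4]->1 | ready=[0, 1, 2] | order so far=[3]
  pop 0: no out-edges | ready=[1, 2] | order so far=[3, 0]
  pop 1: indeg[4]->0 | ready=[2, 4] | order so far=[3, 0, 1]
  pop 2: no out-edges | ready=[4] | order so far=[3, 0, 1, 2]
  pop 4: no out-edges | ready=[] | order so far=[3, 0, 1, 2, 4]
New canonical toposort: [3, 0, 1, 2, 4]
Compare positions:
  Node 0: index 0 -> 1 (moved)
  Node 1: index 2 -> 2 (same)
  Node 2: index 3 -> 3 (same)
  Node 3: index 1 -> 0 (moved)
  Node 4: index 4 -> 4 (same)
Nodes that changed position: 0 3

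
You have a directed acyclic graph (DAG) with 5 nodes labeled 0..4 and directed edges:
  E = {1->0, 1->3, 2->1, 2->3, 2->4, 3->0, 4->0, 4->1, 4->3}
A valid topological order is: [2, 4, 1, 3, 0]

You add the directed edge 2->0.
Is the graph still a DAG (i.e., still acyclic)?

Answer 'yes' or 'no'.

Given toposort: [2, 4, 1, 3, 0]
Position of 2: index 0; position of 0: index 4
New edge 2->0: forward
Forward edge: respects the existing order. Still a DAG, same toposort still valid.
Still a DAG? yes

Answer: yes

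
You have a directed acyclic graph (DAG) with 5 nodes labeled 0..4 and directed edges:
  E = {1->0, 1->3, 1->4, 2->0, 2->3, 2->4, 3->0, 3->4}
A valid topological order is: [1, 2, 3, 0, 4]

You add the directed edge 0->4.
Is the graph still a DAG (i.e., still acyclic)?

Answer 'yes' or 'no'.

Answer: yes

Derivation:
Given toposort: [1, 2, 3, 0, 4]
Position of 0: index 3; position of 4: index 4
New edge 0->4: forward
Forward edge: respects the existing order. Still a DAG, same toposort still valid.
Still a DAG? yes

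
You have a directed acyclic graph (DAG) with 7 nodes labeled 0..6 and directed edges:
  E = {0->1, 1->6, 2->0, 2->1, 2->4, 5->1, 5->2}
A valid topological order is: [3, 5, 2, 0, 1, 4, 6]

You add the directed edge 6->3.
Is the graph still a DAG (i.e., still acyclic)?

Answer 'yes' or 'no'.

Answer: yes

Derivation:
Given toposort: [3, 5, 2, 0, 1, 4, 6]
Position of 6: index 6; position of 3: index 0
New edge 6->3: backward (u after v in old order)
Backward edge: old toposort is now invalid. Check if this creates a cycle.
Does 3 already reach 6? Reachable from 3: [3]. NO -> still a DAG (reorder needed).
Still a DAG? yes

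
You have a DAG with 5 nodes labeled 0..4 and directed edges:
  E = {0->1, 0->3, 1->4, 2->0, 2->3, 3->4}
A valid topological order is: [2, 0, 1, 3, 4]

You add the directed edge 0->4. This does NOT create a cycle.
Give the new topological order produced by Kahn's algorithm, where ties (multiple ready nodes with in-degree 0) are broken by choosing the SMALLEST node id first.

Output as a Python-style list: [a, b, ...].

Old toposort: [2, 0, 1, 3, 4]
Added edge: 0->4
Position of 0 (1) < position of 4 (4). Old order still valid.
Run Kahn's algorithm (break ties by smallest node id):
  initial in-degrees: [1, 1, 0, 2, 3]
  ready (indeg=0): [2]
  pop 2: indeg[0]->0; indeg[3]->1 | ready=[0] | order so far=[2]
  pop 0: indeg[1]->0; indeg[3]->0; indeg[4]->2 | ready=[1, 3] | order so far=[2, 0]
  pop 1: indeg[4]->1 | ready=[3] | order so far=[2, 0, 1]
  pop 3: indeg[4]->0 | ready=[4] | order so far=[2, 0, 1, 3]
  pop 4: no out-edges | ready=[] | order so far=[2, 0, 1, 3, 4]
  Result: [2, 0, 1, 3, 4]

Answer: [2, 0, 1, 3, 4]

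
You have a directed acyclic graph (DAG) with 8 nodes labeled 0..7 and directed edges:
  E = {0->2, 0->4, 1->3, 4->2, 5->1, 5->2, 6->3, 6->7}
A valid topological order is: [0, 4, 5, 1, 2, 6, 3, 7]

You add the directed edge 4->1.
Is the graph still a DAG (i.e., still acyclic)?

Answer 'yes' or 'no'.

Given toposort: [0, 4, 5, 1, 2, 6, 3, 7]
Position of 4: index 1; position of 1: index 3
New edge 4->1: forward
Forward edge: respects the existing order. Still a DAG, same toposort still valid.
Still a DAG? yes

Answer: yes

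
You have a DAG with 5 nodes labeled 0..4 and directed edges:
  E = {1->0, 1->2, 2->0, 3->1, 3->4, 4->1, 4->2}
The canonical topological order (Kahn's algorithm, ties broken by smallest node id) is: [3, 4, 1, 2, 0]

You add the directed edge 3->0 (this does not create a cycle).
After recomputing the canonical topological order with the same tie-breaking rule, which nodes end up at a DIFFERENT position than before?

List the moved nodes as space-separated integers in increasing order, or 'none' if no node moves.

Old toposort: [3, 4, 1, 2, 0]
Added edge 3->0
Recompute Kahn (smallest-id tiebreak):
  initial in-degrees: [3, 2, 2, 0, 1]
  ready (indeg=0): [3]
  pop 3: indeg[0]->2; indeg[1]->1; indeg[4]->0 | ready=[4] | order so far=[3]
  pop 4: indeg[1]->0; indeg[2]->1 | ready=[1] | order so far=[3, 4]
  pop 1: indeg[0]->1; indeg[2]->0 | ready=[2] | order so far=[3, 4, 1]
  pop 2: indeg[0]->0 | ready=[0] | order so far=[3, 4, 1, 2]
  pop 0: no out-edges | ready=[] | order so far=[3, 4, 1, 2, 0]
New canonical toposort: [3, 4, 1, 2, 0]
Compare positions:
  Node 0: index 4 -> 4 (same)
  Node 1: index 2 -> 2 (same)
  Node 2: index 3 -> 3 (same)
  Node 3: index 0 -> 0 (same)
  Node 4: index 1 -> 1 (same)
Nodes that changed position: none

Answer: none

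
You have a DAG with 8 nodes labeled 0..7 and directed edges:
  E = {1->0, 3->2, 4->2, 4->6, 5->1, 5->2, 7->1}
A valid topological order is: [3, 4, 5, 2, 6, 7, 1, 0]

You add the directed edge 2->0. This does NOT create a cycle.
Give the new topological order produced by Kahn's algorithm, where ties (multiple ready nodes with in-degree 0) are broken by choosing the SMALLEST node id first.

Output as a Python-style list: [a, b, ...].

Old toposort: [3, 4, 5, 2, 6, 7, 1, 0]
Added edge: 2->0
Position of 2 (3) < position of 0 (7). Old order still valid.
Run Kahn's algorithm (break ties by smallest node id):
  initial in-degrees: [2, 2, 3, 0, 0, 0, 1, 0]
  ready (indeg=0): [3, 4, 5, 7]
  pop 3: indeg[2]->2 | ready=[4, 5, 7] | order so far=[3]
  pop 4: indeg[2]->1; indeg[6]->0 | ready=[5, 6, 7] | order so far=[3, 4]
  pop 5: indeg[1]->1; indeg[2]->0 | ready=[2, 6, 7] | order so far=[3, 4, 5]
  pop 2: indeg[0]->1 | ready=[6, 7] | order so far=[3, 4, 5, 2]
  pop 6: no out-edges | ready=[7] | order so far=[3, 4, 5, 2, 6]
  pop 7: indeg[1]->0 | ready=[1] | order so far=[3, 4, 5, 2, 6, 7]
  pop 1: indeg[0]->0 | ready=[0] | order so far=[3, 4, 5, 2, 6, 7, 1]
  pop 0: no out-edges | ready=[] | order so far=[3, 4, 5, 2, 6, 7, 1, 0]
  Result: [3, 4, 5, 2, 6, 7, 1, 0]

Answer: [3, 4, 5, 2, 6, 7, 1, 0]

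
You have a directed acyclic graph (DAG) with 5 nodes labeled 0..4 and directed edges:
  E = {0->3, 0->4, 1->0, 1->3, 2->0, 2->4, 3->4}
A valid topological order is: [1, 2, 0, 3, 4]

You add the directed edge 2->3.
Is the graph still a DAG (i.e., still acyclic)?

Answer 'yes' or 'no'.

Given toposort: [1, 2, 0, 3, 4]
Position of 2: index 1; position of 3: index 3
New edge 2->3: forward
Forward edge: respects the existing order. Still a DAG, same toposort still valid.
Still a DAG? yes

Answer: yes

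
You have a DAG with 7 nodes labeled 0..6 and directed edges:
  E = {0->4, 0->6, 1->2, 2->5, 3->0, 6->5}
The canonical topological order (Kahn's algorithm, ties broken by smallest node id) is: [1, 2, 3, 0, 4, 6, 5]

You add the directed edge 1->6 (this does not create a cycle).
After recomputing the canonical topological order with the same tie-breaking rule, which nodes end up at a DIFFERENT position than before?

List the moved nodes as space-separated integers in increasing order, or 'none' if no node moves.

Old toposort: [1, 2, 3, 0, 4, 6, 5]
Added edge 1->6
Recompute Kahn (smallest-id tiebreak):
  initial in-degrees: [1, 0, 1, 0, 1, 2, 2]
  ready (indeg=0): [1, 3]
  pop 1: indeg[2]->0; indeg[6]->1 | ready=[2, 3] | order so far=[1]
  pop 2: indeg[5]->1 | ready=[3] | order so far=[1, 2]
  pop 3: indeg[0]->0 | ready=[0] | order so far=[1, 2, 3]
  pop 0: indeg[4]->0; indeg[6]->0 | ready=[4, 6] | order so far=[1, 2, 3, 0]
  pop 4: no out-edges | ready=[6] | order so far=[1, 2, 3, 0, 4]
  pop 6: indeg[5]->0 | ready=[5] | order so far=[1, 2, 3, 0, 4, 6]
  pop 5: no out-edges | ready=[] | order so far=[1, 2, 3, 0, 4, 6, 5]
New canonical toposort: [1, 2, 3, 0, 4, 6, 5]
Compare positions:
  Node 0: index 3 -> 3 (same)
  Node 1: index 0 -> 0 (same)
  Node 2: index 1 -> 1 (same)
  Node 3: index 2 -> 2 (same)
  Node 4: index 4 -> 4 (same)
  Node 5: index 6 -> 6 (same)
  Node 6: index 5 -> 5 (same)
Nodes that changed position: none

Answer: none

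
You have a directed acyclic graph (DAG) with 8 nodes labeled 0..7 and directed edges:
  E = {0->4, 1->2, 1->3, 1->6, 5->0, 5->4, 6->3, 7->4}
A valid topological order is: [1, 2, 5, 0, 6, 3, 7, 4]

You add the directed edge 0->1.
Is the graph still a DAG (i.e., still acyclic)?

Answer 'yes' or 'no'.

Given toposort: [1, 2, 5, 0, 6, 3, 7, 4]
Position of 0: index 3; position of 1: index 0
New edge 0->1: backward (u after v in old order)
Backward edge: old toposort is now invalid. Check if this creates a cycle.
Does 1 already reach 0? Reachable from 1: [1, 2, 3, 6]. NO -> still a DAG (reorder needed).
Still a DAG? yes

Answer: yes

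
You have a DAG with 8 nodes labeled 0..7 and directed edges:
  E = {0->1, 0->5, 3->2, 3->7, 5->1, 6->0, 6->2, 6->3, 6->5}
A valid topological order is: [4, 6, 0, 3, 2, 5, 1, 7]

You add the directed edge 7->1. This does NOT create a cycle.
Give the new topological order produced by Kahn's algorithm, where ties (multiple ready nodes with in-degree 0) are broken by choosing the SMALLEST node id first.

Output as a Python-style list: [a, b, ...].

Answer: [4, 6, 0, 3, 2, 5, 7, 1]

Derivation:
Old toposort: [4, 6, 0, 3, 2, 5, 1, 7]
Added edge: 7->1
Position of 7 (7) > position of 1 (6). Must reorder: 7 must now come before 1.
Run Kahn's algorithm (break ties by smallest node id):
  initial in-degrees: [1, 3, 2, 1, 0, 2, 0, 1]
  ready (indeg=0): [4, 6]
  pop 4: no out-edges | ready=[6] | order so far=[4]
  pop 6: indeg[0]->0; indeg[2]->1; indeg[3]->0; indeg[5]->1 | ready=[0, 3] | order so far=[4, 6]
  pop 0: indeg[1]->2; indeg[5]->0 | ready=[3, 5] | order so far=[4, 6, 0]
  pop 3: indeg[2]->0; indeg[7]->0 | ready=[2, 5, 7] | order so far=[4, 6, 0, 3]
  pop 2: no out-edges | ready=[5, 7] | order so far=[4, 6, 0, 3, 2]
  pop 5: indeg[1]->1 | ready=[7] | order so far=[4, 6, 0, 3, 2, 5]
  pop 7: indeg[1]->0 | ready=[1] | order so far=[4, 6, 0, 3, 2, 5, 7]
  pop 1: no out-edges | ready=[] | order so far=[4, 6, 0, 3, 2, 5, 7, 1]
  Result: [4, 6, 0, 3, 2, 5, 7, 1]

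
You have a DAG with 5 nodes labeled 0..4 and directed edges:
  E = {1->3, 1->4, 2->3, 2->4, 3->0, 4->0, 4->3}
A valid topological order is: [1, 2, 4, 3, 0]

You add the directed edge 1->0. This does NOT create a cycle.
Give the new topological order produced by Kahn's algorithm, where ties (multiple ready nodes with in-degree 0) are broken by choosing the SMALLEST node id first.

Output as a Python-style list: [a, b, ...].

Old toposort: [1, 2, 4, 3, 0]
Added edge: 1->0
Position of 1 (0) < position of 0 (4). Old order still valid.
Run Kahn's algorithm (break ties by smallest node id):
  initial in-degrees: [3, 0, 0, 3, 2]
  ready (indeg=0): [1, 2]
  pop 1: indeg[0]->2; indeg[3]->2; indeg[4]->1 | ready=[2] | order so far=[1]
  pop 2: indeg[3]->1; indeg[4]->0 | ready=[4] | order so far=[1, 2]
  pop 4: indeg[0]->1; indeg[3]->0 | ready=[3] | order so far=[1, 2, 4]
  pop 3: indeg[0]->0 | ready=[0] | order so far=[1, 2, 4, 3]
  pop 0: no out-edges | ready=[] | order so far=[1, 2, 4, 3, 0]
  Result: [1, 2, 4, 3, 0]

Answer: [1, 2, 4, 3, 0]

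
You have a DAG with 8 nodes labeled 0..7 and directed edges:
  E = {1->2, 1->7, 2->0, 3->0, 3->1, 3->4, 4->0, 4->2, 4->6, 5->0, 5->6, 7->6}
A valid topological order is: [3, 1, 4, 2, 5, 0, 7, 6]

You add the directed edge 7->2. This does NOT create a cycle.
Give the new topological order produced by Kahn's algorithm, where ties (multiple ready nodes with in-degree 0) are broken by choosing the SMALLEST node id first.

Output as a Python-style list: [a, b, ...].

Answer: [3, 1, 4, 5, 7, 2, 0, 6]

Derivation:
Old toposort: [3, 1, 4, 2, 5, 0, 7, 6]
Added edge: 7->2
Position of 7 (6) > position of 2 (3). Must reorder: 7 must now come before 2.
Run Kahn's algorithm (break ties by smallest node id):
  initial in-degrees: [4, 1, 3, 0, 1, 0, 3, 1]
  ready (indeg=0): [3, 5]
  pop 3: indeg[0]->3; indeg[1]->0; indeg[4]->0 | ready=[1, 4, 5] | order so far=[3]
  pop 1: indeg[2]->2; indeg[7]->0 | ready=[4, 5, 7] | order so far=[3, 1]
  pop 4: indeg[0]->2; indeg[2]->1; indeg[6]->2 | ready=[5, 7] | order so far=[3, 1, 4]
  pop 5: indeg[0]->1; indeg[6]->1 | ready=[7] | order so far=[3, 1, 4, 5]
  pop 7: indeg[2]->0; indeg[6]->0 | ready=[2, 6] | order so far=[3, 1, 4, 5, 7]
  pop 2: indeg[0]->0 | ready=[0, 6] | order so far=[3, 1, 4, 5, 7, 2]
  pop 0: no out-edges | ready=[6] | order so far=[3, 1, 4, 5, 7, 2, 0]
  pop 6: no out-edges | ready=[] | order so far=[3, 1, 4, 5, 7, 2, 0, 6]
  Result: [3, 1, 4, 5, 7, 2, 0, 6]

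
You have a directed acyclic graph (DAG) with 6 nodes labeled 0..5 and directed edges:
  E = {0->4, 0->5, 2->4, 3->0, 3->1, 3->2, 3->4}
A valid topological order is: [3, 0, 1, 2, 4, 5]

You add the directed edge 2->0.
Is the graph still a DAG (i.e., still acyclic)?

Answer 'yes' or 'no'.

Given toposort: [3, 0, 1, 2, 4, 5]
Position of 2: index 3; position of 0: index 1
New edge 2->0: backward (u after v in old order)
Backward edge: old toposort is now invalid. Check if this creates a cycle.
Does 0 already reach 2? Reachable from 0: [0, 4, 5]. NO -> still a DAG (reorder needed).
Still a DAG? yes

Answer: yes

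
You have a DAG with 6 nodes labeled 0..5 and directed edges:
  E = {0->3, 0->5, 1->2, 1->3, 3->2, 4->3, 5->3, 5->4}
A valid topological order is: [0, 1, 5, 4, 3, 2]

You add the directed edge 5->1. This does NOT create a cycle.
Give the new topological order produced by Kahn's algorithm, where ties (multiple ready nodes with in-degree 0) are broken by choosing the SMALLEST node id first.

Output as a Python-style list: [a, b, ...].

Answer: [0, 5, 1, 4, 3, 2]

Derivation:
Old toposort: [0, 1, 5, 4, 3, 2]
Added edge: 5->1
Position of 5 (2) > position of 1 (1). Must reorder: 5 must now come before 1.
Run Kahn's algorithm (break ties by smallest node id):
  initial in-degrees: [0, 1, 2, 4, 1, 1]
  ready (indeg=0): [0]
  pop 0: indeg[3]->3; indeg[5]->0 | ready=[5] | order so far=[0]
  pop 5: indeg[1]->0; indeg[3]->2; indeg[4]->0 | ready=[1, 4] | order so far=[0, 5]
  pop 1: indeg[2]->1; indeg[3]->1 | ready=[4] | order so far=[0, 5, 1]
  pop 4: indeg[3]->0 | ready=[3] | order so far=[0, 5, 1, 4]
  pop 3: indeg[2]->0 | ready=[2] | order so far=[0, 5, 1, 4, 3]
  pop 2: no out-edges | ready=[] | order so far=[0, 5, 1, 4, 3, 2]
  Result: [0, 5, 1, 4, 3, 2]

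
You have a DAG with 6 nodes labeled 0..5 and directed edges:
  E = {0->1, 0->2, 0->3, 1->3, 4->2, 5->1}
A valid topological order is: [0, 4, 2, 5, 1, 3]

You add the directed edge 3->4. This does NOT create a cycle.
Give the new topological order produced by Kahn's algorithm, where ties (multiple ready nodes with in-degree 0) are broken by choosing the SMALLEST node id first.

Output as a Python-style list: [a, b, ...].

Old toposort: [0, 4, 2, 5, 1, 3]
Added edge: 3->4
Position of 3 (5) > position of 4 (1). Must reorder: 3 must now come before 4.
Run Kahn's algorithm (break ties by smallest node id):
  initial in-degrees: [0, 2, 2, 2, 1, 0]
  ready (indeg=0): [0, 5]
  pop 0: indeg[1]->1; indeg[2]->1; indeg[3]->1 | ready=[5] | order so far=[0]
  pop 5: indeg[1]->0 | ready=[1] | order so far=[0, 5]
  pop 1: indeg[3]->0 | ready=[3] | order so far=[0, 5, 1]
  pop 3: indeg[4]->0 | ready=[4] | order so far=[0, 5, 1, 3]
  pop 4: indeg[2]->0 | ready=[2] | order so far=[0, 5, 1, 3, 4]
  pop 2: no out-edges | ready=[] | order so far=[0, 5, 1, 3, 4, 2]
  Result: [0, 5, 1, 3, 4, 2]

Answer: [0, 5, 1, 3, 4, 2]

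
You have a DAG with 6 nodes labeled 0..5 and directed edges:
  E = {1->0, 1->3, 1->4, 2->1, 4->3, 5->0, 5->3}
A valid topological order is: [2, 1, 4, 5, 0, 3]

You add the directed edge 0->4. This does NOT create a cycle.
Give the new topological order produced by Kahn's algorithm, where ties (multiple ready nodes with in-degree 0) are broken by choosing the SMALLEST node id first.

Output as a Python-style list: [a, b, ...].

Answer: [2, 1, 5, 0, 4, 3]

Derivation:
Old toposort: [2, 1, 4, 5, 0, 3]
Added edge: 0->4
Position of 0 (4) > position of 4 (2). Must reorder: 0 must now come before 4.
Run Kahn's algorithm (break ties by smallest node id):
  initial in-degrees: [2, 1, 0, 3, 2, 0]
  ready (indeg=0): [2, 5]
  pop 2: indeg[1]->0 | ready=[1, 5] | order so far=[2]
  pop 1: indeg[0]->1; indeg[3]->2; indeg[4]->1 | ready=[5] | order so far=[2, 1]
  pop 5: indeg[0]->0; indeg[3]->1 | ready=[0] | order so far=[2, 1, 5]
  pop 0: indeg[4]->0 | ready=[4] | order so far=[2, 1, 5, 0]
  pop 4: indeg[3]->0 | ready=[3] | order so far=[2, 1, 5, 0, 4]
  pop 3: no out-edges | ready=[] | order so far=[2, 1, 5, 0, 4, 3]
  Result: [2, 1, 5, 0, 4, 3]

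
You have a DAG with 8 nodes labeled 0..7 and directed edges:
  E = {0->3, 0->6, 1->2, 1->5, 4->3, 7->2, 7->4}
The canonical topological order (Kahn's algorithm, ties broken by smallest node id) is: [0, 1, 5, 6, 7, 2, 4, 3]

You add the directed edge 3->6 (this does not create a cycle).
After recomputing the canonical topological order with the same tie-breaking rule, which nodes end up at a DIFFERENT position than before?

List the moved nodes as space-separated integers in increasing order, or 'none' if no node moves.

Answer: 2 3 4 6 7

Derivation:
Old toposort: [0, 1, 5, 6, 7, 2, 4, 3]
Added edge 3->6
Recompute Kahn (smallest-id tiebreak):
  initial in-degrees: [0, 0, 2, 2, 1, 1, 2, 0]
  ready (indeg=0): [0, 1, 7]
  pop 0: indeg[3]->1; indeg[6]->1 | ready=[1, 7] | order so far=[0]
  pop 1: indeg[2]->1; indeg[5]->0 | ready=[5, 7] | order so far=[0, 1]
  pop 5: no out-edges | ready=[7] | order so far=[0, 1, 5]
  pop 7: indeg[2]->0; indeg[4]->0 | ready=[2, 4] | order so far=[0, 1, 5, 7]
  pop 2: no out-edges | ready=[4] | order so far=[0, 1, 5, 7, 2]
  pop 4: indeg[3]->0 | ready=[3] | order so far=[0, 1, 5, 7, 2, 4]
  pop 3: indeg[6]->0 | ready=[6] | order so far=[0, 1, 5, 7, 2, 4, 3]
  pop 6: no out-edges | ready=[] | order so far=[0, 1, 5, 7, 2, 4, 3, 6]
New canonical toposort: [0, 1, 5, 7, 2, 4, 3, 6]
Compare positions:
  Node 0: index 0 -> 0 (same)
  Node 1: index 1 -> 1 (same)
  Node 2: index 5 -> 4 (moved)
  Node 3: index 7 -> 6 (moved)
  Node 4: index 6 -> 5 (moved)
  Node 5: index 2 -> 2 (same)
  Node 6: index 3 -> 7 (moved)
  Node 7: index 4 -> 3 (moved)
Nodes that changed position: 2 3 4 6 7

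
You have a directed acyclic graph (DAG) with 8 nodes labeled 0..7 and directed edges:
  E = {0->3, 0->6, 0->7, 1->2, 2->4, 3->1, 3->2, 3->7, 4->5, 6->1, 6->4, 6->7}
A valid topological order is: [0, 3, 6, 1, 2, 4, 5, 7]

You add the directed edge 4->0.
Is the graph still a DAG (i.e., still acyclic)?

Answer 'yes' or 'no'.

Given toposort: [0, 3, 6, 1, 2, 4, 5, 7]
Position of 4: index 5; position of 0: index 0
New edge 4->0: backward (u after v in old order)
Backward edge: old toposort is now invalid. Check if this creates a cycle.
Does 0 already reach 4? Reachable from 0: [0, 1, 2, 3, 4, 5, 6, 7]. YES -> cycle!
Still a DAG? no

Answer: no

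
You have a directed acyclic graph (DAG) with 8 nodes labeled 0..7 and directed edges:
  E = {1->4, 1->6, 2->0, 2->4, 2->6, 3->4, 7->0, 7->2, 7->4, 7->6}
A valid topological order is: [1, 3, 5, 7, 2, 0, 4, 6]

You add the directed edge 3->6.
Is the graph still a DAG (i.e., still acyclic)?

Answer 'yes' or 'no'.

Answer: yes

Derivation:
Given toposort: [1, 3, 5, 7, 2, 0, 4, 6]
Position of 3: index 1; position of 6: index 7
New edge 3->6: forward
Forward edge: respects the existing order. Still a DAG, same toposort still valid.
Still a DAG? yes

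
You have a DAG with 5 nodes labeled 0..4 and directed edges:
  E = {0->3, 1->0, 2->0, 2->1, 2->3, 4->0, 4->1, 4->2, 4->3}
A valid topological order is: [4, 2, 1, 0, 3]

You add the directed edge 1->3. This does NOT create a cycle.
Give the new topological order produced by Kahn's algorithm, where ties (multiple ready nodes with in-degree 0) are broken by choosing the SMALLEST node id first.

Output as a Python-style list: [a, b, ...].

Answer: [4, 2, 1, 0, 3]

Derivation:
Old toposort: [4, 2, 1, 0, 3]
Added edge: 1->3
Position of 1 (2) < position of 3 (4). Old order still valid.
Run Kahn's algorithm (break ties by smallest node id):
  initial in-degrees: [3, 2, 1, 4, 0]
  ready (indeg=0): [4]
  pop 4: indeg[0]->2; indeg[1]->1; indeg[2]->0; indeg[3]->3 | ready=[2] | order so far=[4]
  pop 2: indeg[0]->1; indeg[1]->0; indeg[3]->2 | ready=[1] | order so far=[4, 2]
  pop 1: indeg[0]->0; indeg[3]->1 | ready=[0] | order so far=[4, 2, 1]
  pop 0: indeg[3]->0 | ready=[3] | order so far=[4, 2, 1, 0]
  pop 3: no out-edges | ready=[] | order so far=[4, 2, 1, 0, 3]
  Result: [4, 2, 1, 0, 3]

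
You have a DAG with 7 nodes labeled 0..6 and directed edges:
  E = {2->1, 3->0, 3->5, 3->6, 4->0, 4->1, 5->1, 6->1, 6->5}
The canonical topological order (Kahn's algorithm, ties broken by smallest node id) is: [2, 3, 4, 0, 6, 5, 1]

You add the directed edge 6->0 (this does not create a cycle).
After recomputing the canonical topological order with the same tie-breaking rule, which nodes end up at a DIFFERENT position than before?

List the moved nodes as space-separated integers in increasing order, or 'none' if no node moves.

Old toposort: [2, 3, 4, 0, 6, 5, 1]
Added edge 6->0
Recompute Kahn (smallest-id tiebreak):
  initial in-degrees: [3, 4, 0, 0, 0, 2, 1]
  ready (indeg=0): [2, 3, 4]
  pop 2: indeg[1]->3 | ready=[3, 4] | order so far=[2]
  pop 3: indeg[0]->2; indeg[5]->1; indeg[6]->0 | ready=[4, 6] | order so far=[2, 3]
  pop 4: indeg[0]->1; indeg[1]->2 | ready=[6] | order so far=[2, 3, 4]
  pop 6: indeg[0]->0; indeg[1]->1; indeg[5]->0 | ready=[0, 5] | order so far=[2, 3, 4, 6]
  pop 0: no out-edges | ready=[5] | order so far=[2, 3, 4, 6, 0]
  pop 5: indeg[1]->0 | ready=[1] | order so far=[2, 3, 4, 6, 0, 5]
  pop 1: no out-edges | ready=[] | order so far=[2, 3, 4, 6, 0, 5, 1]
New canonical toposort: [2, 3, 4, 6, 0, 5, 1]
Compare positions:
  Node 0: index 3 -> 4 (moved)
  Node 1: index 6 -> 6 (same)
  Node 2: index 0 -> 0 (same)
  Node 3: index 1 -> 1 (same)
  Node 4: index 2 -> 2 (same)
  Node 5: index 5 -> 5 (same)
  Node 6: index 4 -> 3 (moved)
Nodes that changed position: 0 6

Answer: 0 6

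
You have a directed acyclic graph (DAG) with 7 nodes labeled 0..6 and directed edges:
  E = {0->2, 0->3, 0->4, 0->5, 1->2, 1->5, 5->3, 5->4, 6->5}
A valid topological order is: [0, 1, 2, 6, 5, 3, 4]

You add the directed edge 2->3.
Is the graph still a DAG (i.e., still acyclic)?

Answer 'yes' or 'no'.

Answer: yes

Derivation:
Given toposort: [0, 1, 2, 6, 5, 3, 4]
Position of 2: index 2; position of 3: index 5
New edge 2->3: forward
Forward edge: respects the existing order. Still a DAG, same toposort still valid.
Still a DAG? yes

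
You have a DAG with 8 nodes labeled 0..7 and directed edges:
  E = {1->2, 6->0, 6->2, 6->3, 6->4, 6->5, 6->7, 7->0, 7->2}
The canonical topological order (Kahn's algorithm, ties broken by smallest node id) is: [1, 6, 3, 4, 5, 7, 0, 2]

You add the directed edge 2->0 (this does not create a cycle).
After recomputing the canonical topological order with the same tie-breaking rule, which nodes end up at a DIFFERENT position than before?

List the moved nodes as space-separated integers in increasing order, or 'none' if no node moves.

Old toposort: [1, 6, 3, 4, 5, 7, 0, 2]
Added edge 2->0
Recompute Kahn (smallest-id tiebreak):
  initial in-degrees: [3, 0, 3, 1, 1, 1, 0, 1]
  ready (indeg=0): [1, 6]
  pop 1: indeg[2]->2 | ready=[6] | order so far=[1]
  pop 6: indeg[0]->2; indeg[2]->1; indeg[3]->0; indeg[4]->0; indeg[5]->0; indeg[7]->0 | ready=[3, 4, 5, 7] | order so far=[1, 6]
  pop 3: no out-edges | ready=[4, 5, 7] | order so far=[1, 6, 3]
  pop 4: no out-edges | ready=[5, 7] | order so far=[1, 6, 3, 4]
  pop 5: no out-edges | ready=[7] | order so far=[1, 6, 3, 4, 5]
  pop 7: indeg[0]->1; indeg[2]->0 | ready=[2] | order so far=[1, 6, 3, 4, 5, 7]
  pop 2: indeg[0]->0 | ready=[0] | order so far=[1, 6, 3, 4, 5, 7, 2]
  pop 0: no out-edges | ready=[] | order so far=[1, 6, 3, 4, 5, 7, 2, 0]
New canonical toposort: [1, 6, 3, 4, 5, 7, 2, 0]
Compare positions:
  Node 0: index 6 -> 7 (moved)
  Node 1: index 0 -> 0 (same)
  Node 2: index 7 -> 6 (moved)
  Node 3: index 2 -> 2 (same)
  Node 4: index 3 -> 3 (same)
  Node 5: index 4 -> 4 (same)
  Node 6: index 1 -> 1 (same)
  Node 7: index 5 -> 5 (same)
Nodes that changed position: 0 2

Answer: 0 2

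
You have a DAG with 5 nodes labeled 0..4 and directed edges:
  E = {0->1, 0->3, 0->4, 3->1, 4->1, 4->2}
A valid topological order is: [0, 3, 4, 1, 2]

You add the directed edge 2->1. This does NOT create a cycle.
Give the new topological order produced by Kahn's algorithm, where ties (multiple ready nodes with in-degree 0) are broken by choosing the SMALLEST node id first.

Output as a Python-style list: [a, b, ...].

Old toposort: [0, 3, 4, 1, 2]
Added edge: 2->1
Position of 2 (4) > position of 1 (3). Must reorder: 2 must now come before 1.
Run Kahn's algorithm (break ties by smallest node id):
  initial in-degrees: [0, 4, 1, 1, 1]
  ready (indeg=0): [0]
  pop 0: indeg[1]->3; indeg[3]->0; indeg[4]->0 | ready=[3, 4] | order so far=[0]
  pop 3: indeg[1]->2 | ready=[4] | order so far=[0, 3]
  pop 4: indeg[1]->1; indeg[2]->0 | ready=[2] | order so far=[0, 3, 4]
  pop 2: indeg[1]->0 | ready=[1] | order so far=[0, 3, 4, 2]
  pop 1: no out-edges | ready=[] | order so far=[0, 3, 4, 2, 1]
  Result: [0, 3, 4, 2, 1]

Answer: [0, 3, 4, 2, 1]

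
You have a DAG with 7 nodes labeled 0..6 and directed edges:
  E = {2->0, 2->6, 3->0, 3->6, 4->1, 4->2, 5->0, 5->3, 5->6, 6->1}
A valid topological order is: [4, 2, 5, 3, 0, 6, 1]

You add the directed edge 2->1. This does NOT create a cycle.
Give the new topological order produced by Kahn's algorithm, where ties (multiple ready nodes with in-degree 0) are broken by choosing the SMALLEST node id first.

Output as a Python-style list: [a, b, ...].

Old toposort: [4, 2, 5, 3, 0, 6, 1]
Added edge: 2->1
Position of 2 (1) < position of 1 (6). Old order still valid.
Run Kahn's algorithm (break ties by smallest node id):
  initial in-degrees: [3, 3, 1, 1, 0, 0, 3]
  ready (indeg=0): [4, 5]
  pop 4: indeg[1]->2; indeg[2]->0 | ready=[2, 5] | order so far=[4]
  pop 2: indeg[0]->2; indeg[1]->1; indeg[6]->2 | ready=[5] | order so far=[4, 2]
  pop 5: indeg[0]->1; indeg[3]->0; indeg[6]->1 | ready=[3] | order so far=[4, 2, 5]
  pop 3: indeg[0]->0; indeg[6]->0 | ready=[0, 6] | order so far=[4, 2, 5, 3]
  pop 0: no out-edges | ready=[6] | order so far=[4, 2, 5, 3, 0]
  pop 6: indeg[1]->0 | ready=[1] | order so far=[4, 2, 5, 3, 0, 6]
  pop 1: no out-edges | ready=[] | order so far=[4, 2, 5, 3, 0, 6, 1]
  Result: [4, 2, 5, 3, 0, 6, 1]

Answer: [4, 2, 5, 3, 0, 6, 1]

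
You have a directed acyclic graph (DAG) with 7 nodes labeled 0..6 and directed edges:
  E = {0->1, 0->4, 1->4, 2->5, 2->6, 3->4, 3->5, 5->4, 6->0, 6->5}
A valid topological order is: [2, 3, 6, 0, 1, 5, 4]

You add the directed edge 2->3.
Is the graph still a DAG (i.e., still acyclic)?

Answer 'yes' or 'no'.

Given toposort: [2, 3, 6, 0, 1, 5, 4]
Position of 2: index 0; position of 3: index 1
New edge 2->3: forward
Forward edge: respects the existing order. Still a DAG, same toposort still valid.
Still a DAG? yes

Answer: yes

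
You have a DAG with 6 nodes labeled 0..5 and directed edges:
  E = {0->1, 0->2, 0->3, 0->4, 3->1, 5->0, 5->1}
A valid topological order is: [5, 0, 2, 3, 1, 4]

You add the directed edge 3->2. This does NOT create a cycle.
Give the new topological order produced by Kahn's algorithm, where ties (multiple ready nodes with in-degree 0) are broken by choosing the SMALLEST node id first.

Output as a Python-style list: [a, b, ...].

Answer: [5, 0, 3, 1, 2, 4]

Derivation:
Old toposort: [5, 0, 2, 3, 1, 4]
Added edge: 3->2
Position of 3 (3) > position of 2 (2). Must reorder: 3 must now come before 2.
Run Kahn's algorithm (break ties by smallest node id):
  initial in-degrees: [1, 3, 2, 1, 1, 0]
  ready (indeg=0): [5]
  pop 5: indeg[0]->0; indeg[1]->2 | ready=[0] | order so far=[5]
  pop 0: indeg[1]->1; indeg[2]->1; indeg[3]->0; indeg[4]->0 | ready=[3, 4] | order so far=[5, 0]
  pop 3: indeg[1]->0; indeg[2]->0 | ready=[1, 2, 4] | order so far=[5, 0, 3]
  pop 1: no out-edges | ready=[2, 4] | order so far=[5, 0, 3, 1]
  pop 2: no out-edges | ready=[4] | order so far=[5, 0, 3, 1, 2]
  pop 4: no out-edges | ready=[] | order so far=[5, 0, 3, 1, 2, 4]
  Result: [5, 0, 3, 1, 2, 4]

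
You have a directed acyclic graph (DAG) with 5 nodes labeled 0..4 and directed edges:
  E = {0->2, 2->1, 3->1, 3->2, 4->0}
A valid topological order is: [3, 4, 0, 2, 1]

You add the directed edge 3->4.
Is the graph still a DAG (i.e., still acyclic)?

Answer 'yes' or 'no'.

Answer: yes

Derivation:
Given toposort: [3, 4, 0, 2, 1]
Position of 3: index 0; position of 4: index 1
New edge 3->4: forward
Forward edge: respects the existing order. Still a DAG, same toposort still valid.
Still a DAG? yes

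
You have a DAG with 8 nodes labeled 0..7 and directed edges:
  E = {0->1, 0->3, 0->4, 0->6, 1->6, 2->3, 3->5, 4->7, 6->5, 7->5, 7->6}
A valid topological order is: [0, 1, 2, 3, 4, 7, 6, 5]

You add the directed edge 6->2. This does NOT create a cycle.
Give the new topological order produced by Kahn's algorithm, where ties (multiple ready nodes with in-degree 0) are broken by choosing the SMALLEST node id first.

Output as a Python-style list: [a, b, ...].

Answer: [0, 1, 4, 7, 6, 2, 3, 5]

Derivation:
Old toposort: [0, 1, 2, 3, 4, 7, 6, 5]
Added edge: 6->2
Position of 6 (6) > position of 2 (2). Must reorder: 6 must now come before 2.
Run Kahn's algorithm (break ties by smallest node id):
  initial in-degrees: [0, 1, 1, 2, 1, 3, 3, 1]
  ready (indeg=0): [0]
  pop 0: indeg[1]->0; indeg[3]->1; indeg[4]->0; indeg[6]->2 | ready=[1, 4] | order so far=[0]
  pop 1: indeg[6]->1 | ready=[4] | order so far=[0, 1]
  pop 4: indeg[7]->0 | ready=[7] | order so far=[0, 1, 4]
  pop 7: indeg[5]->2; indeg[6]->0 | ready=[6] | order so far=[0, 1, 4, 7]
  pop 6: indeg[2]->0; indeg[5]->1 | ready=[2] | order so far=[0, 1, 4, 7, 6]
  pop 2: indeg[3]->0 | ready=[3] | order so far=[0, 1, 4, 7, 6, 2]
  pop 3: indeg[5]->0 | ready=[5] | order so far=[0, 1, 4, 7, 6, 2, 3]
  pop 5: no out-edges | ready=[] | order so far=[0, 1, 4, 7, 6, 2, 3, 5]
  Result: [0, 1, 4, 7, 6, 2, 3, 5]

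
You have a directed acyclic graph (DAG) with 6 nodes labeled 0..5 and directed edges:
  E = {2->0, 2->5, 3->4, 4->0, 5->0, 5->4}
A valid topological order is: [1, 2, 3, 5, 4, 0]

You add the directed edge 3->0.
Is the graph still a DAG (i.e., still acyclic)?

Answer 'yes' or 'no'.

Given toposort: [1, 2, 3, 5, 4, 0]
Position of 3: index 2; position of 0: index 5
New edge 3->0: forward
Forward edge: respects the existing order. Still a DAG, same toposort still valid.
Still a DAG? yes

Answer: yes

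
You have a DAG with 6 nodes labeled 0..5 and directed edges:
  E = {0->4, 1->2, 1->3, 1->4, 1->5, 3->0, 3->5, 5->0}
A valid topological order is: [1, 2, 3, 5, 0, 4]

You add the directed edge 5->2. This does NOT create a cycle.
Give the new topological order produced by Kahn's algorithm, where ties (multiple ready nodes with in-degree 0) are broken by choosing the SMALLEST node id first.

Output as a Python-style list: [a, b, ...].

Answer: [1, 3, 5, 0, 2, 4]

Derivation:
Old toposort: [1, 2, 3, 5, 0, 4]
Added edge: 5->2
Position of 5 (3) > position of 2 (1). Must reorder: 5 must now come before 2.
Run Kahn's algorithm (break ties by smallest node id):
  initial in-degrees: [2, 0, 2, 1, 2, 2]
  ready (indeg=0): [1]
  pop 1: indeg[2]->1; indeg[3]->0; indeg[4]->1; indeg[5]->1 | ready=[3] | order so far=[1]
  pop 3: indeg[0]->1; indeg[5]->0 | ready=[5] | order so far=[1, 3]
  pop 5: indeg[0]->0; indeg[2]->0 | ready=[0, 2] | order so far=[1, 3, 5]
  pop 0: indeg[4]->0 | ready=[2, 4] | order so far=[1, 3, 5, 0]
  pop 2: no out-edges | ready=[4] | order so far=[1, 3, 5, 0, 2]
  pop 4: no out-edges | ready=[] | order so far=[1, 3, 5, 0, 2, 4]
  Result: [1, 3, 5, 0, 2, 4]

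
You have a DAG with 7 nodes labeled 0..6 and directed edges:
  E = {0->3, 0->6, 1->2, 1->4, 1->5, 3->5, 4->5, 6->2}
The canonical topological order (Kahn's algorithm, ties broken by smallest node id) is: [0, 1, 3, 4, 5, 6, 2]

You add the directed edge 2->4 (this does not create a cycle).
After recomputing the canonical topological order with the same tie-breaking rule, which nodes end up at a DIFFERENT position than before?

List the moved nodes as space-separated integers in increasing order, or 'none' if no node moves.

Old toposort: [0, 1, 3, 4, 5, 6, 2]
Added edge 2->4
Recompute Kahn (smallest-id tiebreak):
  initial in-degrees: [0, 0, 2, 1, 2, 3, 1]
  ready (indeg=0): [0, 1]
  pop 0: indeg[3]->0; indeg[6]->0 | ready=[1, 3, 6] | order so far=[0]
  pop 1: indeg[2]->1; indeg[4]->1; indeg[5]->2 | ready=[3, 6] | order so far=[0, 1]
  pop 3: indeg[5]->1 | ready=[6] | order so far=[0, 1, 3]
  pop 6: indeg[2]->0 | ready=[2] | order so far=[0, 1, 3, 6]
  pop 2: indeg[4]->0 | ready=[4] | order so far=[0, 1, 3, 6, 2]
  pop 4: indeg[5]->0 | ready=[5] | order so far=[0, 1, 3, 6, 2, 4]
  pop 5: no out-edges | ready=[] | order so far=[0, 1, 3, 6, 2, 4, 5]
New canonical toposort: [0, 1, 3, 6, 2, 4, 5]
Compare positions:
  Node 0: index 0 -> 0 (same)
  Node 1: index 1 -> 1 (same)
  Node 2: index 6 -> 4 (moved)
  Node 3: index 2 -> 2 (same)
  Node 4: index 3 -> 5 (moved)
  Node 5: index 4 -> 6 (moved)
  Node 6: index 5 -> 3 (moved)
Nodes that changed position: 2 4 5 6

Answer: 2 4 5 6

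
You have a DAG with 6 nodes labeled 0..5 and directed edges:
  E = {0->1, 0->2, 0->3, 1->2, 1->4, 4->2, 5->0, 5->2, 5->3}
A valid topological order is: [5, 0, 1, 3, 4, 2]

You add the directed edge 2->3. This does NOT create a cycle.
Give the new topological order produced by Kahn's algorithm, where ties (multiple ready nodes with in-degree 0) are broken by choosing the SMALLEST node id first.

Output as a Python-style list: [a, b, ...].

Old toposort: [5, 0, 1, 3, 4, 2]
Added edge: 2->3
Position of 2 (5) > position of 3 (3). Must reorder: 2 must now come before 3.
Run Kahn's algorithm (break ties by smallest node id):
  initial in-degrees: [1, 1, 4, 3, 1, 0]
  ready (indeg=0): [5]
  pop 5: indeg[0]->0; indeg[2]->3; indeg[3]->2 | ready=[0] | order so far=[5]
  pop 0: indeg[1]->0; indeg[2]->2; indeg[3]->1 | ready=[1] | order so far=[5, 0]
  pop 1: indeg[2]->1; indeg[4]->0 | ready=[4] | order so far=[5, 0, 1]
  pop 4: indeg[2]->0 | ready=[2] | order so far=[5, 0, 1, 4]
  pop 2: indeg[3]->0 | ready=[3] | order so far=[5, 0, 1, 4, 2]
  pop 3: no out-edges | ready=[] | order so far=[5, 0, 1, 4, 2, 3]
  Result: [5, 0, 1, 4, 2, 3]

Answer: [5, 0, 1, 4, 2, 3]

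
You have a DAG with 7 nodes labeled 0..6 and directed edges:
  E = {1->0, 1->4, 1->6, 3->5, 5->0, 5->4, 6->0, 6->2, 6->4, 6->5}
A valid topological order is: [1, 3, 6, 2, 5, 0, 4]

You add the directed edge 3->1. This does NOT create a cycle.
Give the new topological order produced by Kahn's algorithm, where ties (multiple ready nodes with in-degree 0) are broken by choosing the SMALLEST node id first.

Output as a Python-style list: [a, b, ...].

Answer: [3, 1, 6, 2, 5, 0, 4]

Derivation:
Old toposort: [1, 3, 6, 2, 5, 0, 4]
Added edge: 3->1
Position of 3 (1) > position of 1 (0). Must reorder: 3 must now come before 1.
Run Kahn's algorithm (break ties by smallest node id):
  initial in-degrees: [3, 1, 1, 0, 3, 2, 1]
  ready (indeg=0): [3]
  pop 3: indeg[1]->0; indeg[5]->1 | ready=[1] | order so far=[3]
  pop 1: indeg[0]->2; indeg[4]->2; indeg[6]->0 | ready=[6] | order so far=[3, 1]
  pop 6: indeg[0]->1; indeg[2]->0; indeg[4]->1; indeg[5]->0 | ready=[2, 5] | order so far=[3, 1, 6]
  pop 2: no out-edges | ready=[5] | order so far=[3, 1, 6, 2]
  pop 5: indeg[0]->0; indeg[4]->0 | ready=[0, 4] | order so far=[3, 1, 6, 2, 5]
  pop 0: no out-edges | ready=[4] | order so far=[3, 1, 6, 2, 5, 0]
  pop 4: no out-edges | ready=[] | order so far=[3, 1, 6, 2, 5, 0, 4]
  Result: [3, 1, 6, 2, 5, 0, 4]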